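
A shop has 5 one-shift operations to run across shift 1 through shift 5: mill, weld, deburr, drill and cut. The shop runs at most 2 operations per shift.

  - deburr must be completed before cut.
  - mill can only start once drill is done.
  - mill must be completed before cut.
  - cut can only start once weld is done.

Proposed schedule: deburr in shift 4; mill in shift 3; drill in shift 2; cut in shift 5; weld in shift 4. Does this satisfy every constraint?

Yes

deburr must be completed before cut — holds.
mill must be completed before cut — holds.
The shop runs at most 2 operations per shift — holds.
mill can only start once drill is done — holds.
cut can only start once weld is done — holds.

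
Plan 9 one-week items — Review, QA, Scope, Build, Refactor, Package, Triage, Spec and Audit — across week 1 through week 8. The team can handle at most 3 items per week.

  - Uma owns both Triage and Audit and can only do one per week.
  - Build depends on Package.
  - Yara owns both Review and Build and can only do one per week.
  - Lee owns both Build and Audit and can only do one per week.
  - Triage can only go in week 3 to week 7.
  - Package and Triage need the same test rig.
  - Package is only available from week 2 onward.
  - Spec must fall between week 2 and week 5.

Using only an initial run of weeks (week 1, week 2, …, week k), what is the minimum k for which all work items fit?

3 weeks

The precedence chain requires at least 2 distinct weeks.
With at most 3 per week and 9 work items, at least 3 weeks are needed.
Triage can't be placed before week 3, so the schedule must run through at least week 3.
3 works (last occupied week: week 3): for example Spec -> week 2; Package -> week 2; Scope -> week 1; Review -> week 1; Audit -> week 2; Build -> week 3; Refactor -> week 3; QA -> week 1; Triage -> week 3.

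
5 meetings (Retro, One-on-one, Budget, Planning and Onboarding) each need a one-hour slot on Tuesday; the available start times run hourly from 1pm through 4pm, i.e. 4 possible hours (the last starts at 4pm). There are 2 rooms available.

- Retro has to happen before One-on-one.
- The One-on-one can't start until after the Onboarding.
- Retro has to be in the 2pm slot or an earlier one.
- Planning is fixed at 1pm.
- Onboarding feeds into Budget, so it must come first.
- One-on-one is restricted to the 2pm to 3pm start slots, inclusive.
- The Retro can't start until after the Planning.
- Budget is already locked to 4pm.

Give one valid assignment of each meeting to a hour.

Retro -> 2pm, Planning -> 1pm, Budget -> 4pm, Onboarding -> 1pm, One-on-one -> 3pm

Checking: Onboarding(1pm) before Budget(4pm); Onboarding(1pm) before One-on-one(3pm); Retro(2pm) before One-on-one(3pm); Planning(1pm) before Retro(2pm); Budget=4pm in [4pm,4pm]; Planning=1pm in [1pm,1pm]; Retro=2pm in [1pm,2pm]; One-on-one=3pm in [2pm,3pm]; max 2 per hour (cap 2).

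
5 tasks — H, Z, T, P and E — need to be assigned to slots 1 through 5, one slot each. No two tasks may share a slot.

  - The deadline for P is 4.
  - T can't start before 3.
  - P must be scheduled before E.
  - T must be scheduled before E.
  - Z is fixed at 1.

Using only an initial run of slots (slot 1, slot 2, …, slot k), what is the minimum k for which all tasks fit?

The precedence chain requires at least 2 distinct slots.
With at most 1 per slot and 5 tasks, at least 5 slots are needed.
Propagating the time windows through the other constraints, E can't land before 4, so the schedule must run through at least slot 4.
5 works (last occupied slot: 5): for example T in 3; Z in 1; P in 2; E in 4; H in 5.

5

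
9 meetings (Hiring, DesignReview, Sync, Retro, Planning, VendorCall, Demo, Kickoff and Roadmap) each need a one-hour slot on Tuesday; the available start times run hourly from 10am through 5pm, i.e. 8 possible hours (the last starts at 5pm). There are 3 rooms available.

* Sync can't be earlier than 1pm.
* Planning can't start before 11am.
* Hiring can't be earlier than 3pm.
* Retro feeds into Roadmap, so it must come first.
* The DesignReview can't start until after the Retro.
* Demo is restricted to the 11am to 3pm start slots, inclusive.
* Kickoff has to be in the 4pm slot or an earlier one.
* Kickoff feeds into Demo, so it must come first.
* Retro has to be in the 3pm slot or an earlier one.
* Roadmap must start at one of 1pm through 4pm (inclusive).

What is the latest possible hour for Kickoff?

Kickoff's own window allows nothing later than 4pm; downstream work caps Kickoff at 2pm.
Kickoff at 2pm is achievable: Hiring=3pm, Retro=10am, VendorCall=10am, Planning=11am, Roadmap=1pm, Kickoff=2pm, Demo=3pm, DesignReview=11am, Sync=1pm.

2pm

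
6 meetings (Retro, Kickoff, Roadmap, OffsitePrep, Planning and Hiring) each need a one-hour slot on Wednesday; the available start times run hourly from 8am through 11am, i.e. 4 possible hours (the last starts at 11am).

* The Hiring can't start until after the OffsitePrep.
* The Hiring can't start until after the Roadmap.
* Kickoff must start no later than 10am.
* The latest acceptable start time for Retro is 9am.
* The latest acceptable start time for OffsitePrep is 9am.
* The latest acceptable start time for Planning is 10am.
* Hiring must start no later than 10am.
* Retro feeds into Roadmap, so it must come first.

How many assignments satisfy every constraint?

Splitting on Kickoff: it can be 8am (6), 9am (6), 10am (6). Listing each branch's schedules as (Retro, Roadmap, OffsitePrep, Planning, Hiring):
Kickoff=8am: (8am,9am,8am,8am,10am) (8am,9am,8am,9am,10am) (8am,9am,8am,10am,10am) (8am,9am,9am,8am,10am) (8am,9am,9am,9am,10am) (8am,9am,9am,10am,10am) — 6.
Kickoff=9am: (8am,9am,8am,8am,10am) (8am,9am,8am,9am,10am) (8am,9am,8am,10am,10am) (8am,9am,9am,8am,10am) (8am,9am,9am,9am,10am) (8am,9am,9am,10am,10am) — 6.
Kickoff=10am: (8am,9am,8am,8am,10am) (8am,9am,8am,9am,10am) (8am,9am,8am,10am,10am) (8am,9am,9am,8am,10am) (8am,9am,9am,9am,10am) (8am,9am,9am,10am,10am) — 6.
Summing: 6 + 6 + 6 = 18.

18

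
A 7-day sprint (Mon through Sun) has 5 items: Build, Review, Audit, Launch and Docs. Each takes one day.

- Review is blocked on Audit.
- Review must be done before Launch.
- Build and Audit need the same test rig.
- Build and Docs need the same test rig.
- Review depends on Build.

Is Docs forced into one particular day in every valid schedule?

Docs can be Mon (e.g. Docs -> Mon, Audit -> Mon, Build -> Tue, Review -> Wed, Launch -> Thu) or Tue (e.g. Docs -> Tue; Audit -> Tue; Launch -> Thu; Review -> Wed; Build -> Mon).

No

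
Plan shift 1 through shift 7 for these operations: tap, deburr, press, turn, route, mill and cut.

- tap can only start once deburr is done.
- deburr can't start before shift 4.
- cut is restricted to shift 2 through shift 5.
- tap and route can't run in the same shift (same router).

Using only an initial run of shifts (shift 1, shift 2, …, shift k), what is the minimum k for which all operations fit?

5 shifts

The precedence chain requires at least 2 distinct shifts.
Propagating the time windows through the other constraints, tap can't land before shift 5, so the schedule must run through at least shift 5.
5 works (last occupied shift: shift 5): for example mill=shift 1; deburr=shift 4; cut=shift 2; tap=shift 5; route=shift 1; press=shift 1; turn=shift 1.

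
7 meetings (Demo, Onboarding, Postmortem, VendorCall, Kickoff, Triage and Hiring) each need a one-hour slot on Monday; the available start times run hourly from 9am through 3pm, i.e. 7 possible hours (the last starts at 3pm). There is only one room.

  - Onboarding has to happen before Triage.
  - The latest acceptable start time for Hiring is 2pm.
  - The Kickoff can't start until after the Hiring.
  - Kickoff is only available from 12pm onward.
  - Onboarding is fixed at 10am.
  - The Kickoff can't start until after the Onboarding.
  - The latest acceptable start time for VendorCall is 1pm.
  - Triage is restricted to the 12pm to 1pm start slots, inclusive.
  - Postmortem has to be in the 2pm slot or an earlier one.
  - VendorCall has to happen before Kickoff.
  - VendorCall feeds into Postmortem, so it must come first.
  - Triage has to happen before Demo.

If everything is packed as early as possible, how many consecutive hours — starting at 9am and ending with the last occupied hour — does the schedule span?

The precedence chain requires at least 3 distinct hours.
With at most 1 per hour and 7 meetings, at least 7 hours are needed.
Propagating the time windows through the other constraints, Demo can't land before 1pm — that is hour 5 counting from 9am — so the schedule must run through at least 5 hours.
7 works (last occupied hour: 3pm): for example Kickoff in 1pm; Onboarding in 10am; Postmortem in 2pm; Demo in 3pm; Hiring in 11am; Triage in 12pm; VendorCall in 9am.

7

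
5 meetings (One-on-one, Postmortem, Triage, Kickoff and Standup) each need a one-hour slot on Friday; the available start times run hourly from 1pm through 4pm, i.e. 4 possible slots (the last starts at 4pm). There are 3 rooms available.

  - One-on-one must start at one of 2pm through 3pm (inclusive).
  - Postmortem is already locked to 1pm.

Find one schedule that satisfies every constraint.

One-on-one in 2pm; Postmortem in 1pm; Triage in 1pm; Kickoff in 1pm; Standup in 2pm

Checking: One-on-one=2pm in [2pm,3pm]; Postmortem=1pm in [1pm,1pm]; max 3 per slot (cap 3).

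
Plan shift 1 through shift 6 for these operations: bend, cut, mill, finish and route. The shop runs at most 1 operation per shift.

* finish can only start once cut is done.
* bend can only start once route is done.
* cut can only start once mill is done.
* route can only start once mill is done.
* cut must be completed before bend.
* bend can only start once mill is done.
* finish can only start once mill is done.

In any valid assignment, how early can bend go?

shift 4

Precedence pushes bend to at least shift 3.
bend at shift 4 is achievable: bend=shift 4, route=shift 3, cut=shift 2, finish=shift 5, mill=shift 1.
Nothing earlier works — the capacity limit rule out every shift before shift 4.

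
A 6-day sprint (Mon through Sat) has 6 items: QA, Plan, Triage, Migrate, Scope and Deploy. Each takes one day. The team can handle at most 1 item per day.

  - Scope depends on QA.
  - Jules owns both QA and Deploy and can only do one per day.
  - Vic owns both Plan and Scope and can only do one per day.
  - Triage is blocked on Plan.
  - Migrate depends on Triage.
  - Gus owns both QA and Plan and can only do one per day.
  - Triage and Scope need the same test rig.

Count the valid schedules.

Splitting on QA: it can be Mon (20), Tue (16), Wed (12), Thu (8), Fri (4). Listing each branch's schedules as (Plan, Triage, Migrate, Scope, Deploy):
QA=Mon: (Tue,Wed,Thu,Fri,Sat) (Tue,Wed,Thu,Sat,Fri) (Tue,Wed,Fri,Thu,Sat) (Tue,Wed,Fri,Sat,Thu) (Tue,Wed,Sat,Thu,Fri) (Tue,Wed,Sat,Fri,Thu) (Tue,Thu,Fri,Wed,Sat) (Tue,Thu,Fri,Sat,Wed) (Tue,Thu,Sat,Wed,Fri) (Tue,Thu,Sat,Fri,Wed) (Tue,Fri,Sat,Wed,Thu) (Tue,Fri,Sat,Thu,Wed) (Wed,Thu,Fri,Tue,Sat) (Wed,Thu,Fri,Sat,Tue) (Wed,Thu,Sat,Tue,Fri) (Wed,Thu,Sat,Fri,Tue) (Wed,Fri,Sat,Tue,Thu) (Wed,Fri,Sat,Thu,Tue) (Thu,Fri,Sat,Tue,Wed) (Thu,Fri,Sat,Wed,Tue) — 20.
QA=Tue: (Mon,Wed,Thu,Fri,Sat) (Mon,Wed,Thu,Sat,Fri) (Mon,Wed,Fri,Thu,Sat) (Mon,Wed,Fri,Sat,Thu) (Mon,Wed,Sat,Thu,Fri) (Mon,Wed,Sat,Fri,Thu) (Mon,Thu,Fri,Wed,Sat) (Mon,Thu,Fri,Sat,Wed) (Mon,Thu,Sat,Wed,Fri) (Mon,Thu,Sat,Fri,Wed) (Mon,Fri,Sat,Wed,Thu) (Mon,Fri,Sat,Thu,Wed) (Wed,Thu,Fri,Sat,Mon) (Wed,Thu,Sat,Fri,Mon) (Wed,Fri,Sat,Thu,Mon) (Thu,Fri,Sat,Wed,Mon) — 16.
QA=Wed: (Mon,Tue,Thu,Fri,Sat) (Mon,Tue,Thu,Sat,Fri) (Mon,Tue,Fri,Thu,Sat) (Mon,Tue,Fri,Sat,Thu) (Mon,Tue,Sat,Thu,Fri) (Mon,Tue,Sat,Fri,Thu) (Mon,Thu,Fri,Sat,Tue) (Mon,Thu,Sat,Fri,Tue) (Mon,Fri,Sat,Thu,Tue) (Tue,Thu,Fri,Sat,Mon) (Tue,Thu,Sat,Fri,Mon) (Tue,Fri,Sat,Thu,Mon) — 12.
QA=Thu: (Mon,Tue,Wed,Fri,Sat) (Mon,Tue,Wed,Sat,Fri) (Mon,Tue,Fri,Sat,Wed) (Mon,Tue,Sat,Fri,Wed) (Mon,Wed,Fri,Sat,Tue) (Mon,Wed,Sat,Fri,Tue) (Tue,Wed,Fri,Sat,Mon) (Tue,Wed,Sat,Fri,Mon) — 8.
QA=Fri: (Mon,Tue,Wed,Sat,Thu) (Mon,Tue,Thu,Sat,Wed) (Mon,Wed,Thu,Sat,Tue) (Tue,Wed,Thu,Sat,Mon) — 4.
Summing: 20 + 16 + 12 + 8 + 4 = 60.

60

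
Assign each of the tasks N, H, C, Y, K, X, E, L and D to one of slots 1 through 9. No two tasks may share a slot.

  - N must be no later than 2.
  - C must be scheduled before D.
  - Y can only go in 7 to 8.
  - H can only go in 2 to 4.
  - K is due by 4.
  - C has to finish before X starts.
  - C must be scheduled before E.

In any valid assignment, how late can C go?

5

Downstream work caps C at 8.
C at 5 is achievable: Y -> 7; D -> 9; E -> 8; N -> 1; H -> 2; L -> 4; X -> 6; K -> 3; C -> 5.
Nothing later works — the capacity limit rule out every slot after 5.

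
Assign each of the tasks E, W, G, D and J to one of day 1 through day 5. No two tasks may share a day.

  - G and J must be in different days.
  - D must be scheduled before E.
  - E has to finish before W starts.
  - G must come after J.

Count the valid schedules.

10

Splitting on E: it can be day 2 (3), day 3 (4), day 4 (3). Listing each branch's schedules as (W, G, D, J) by day number:
E=day 2: (3,5,1,4) (4,5,1,3) (5,4,1,3) — 3.
E=day 3: (4,5,1,2) (4,5,2,1) (5,4,1,2) (5,4,2,1) — 4.
E=day 4: (5,2,3,1) (5,3,1,2) (5,3,2,1) — 3.
Summing: 3 + 4 + 3 = 10.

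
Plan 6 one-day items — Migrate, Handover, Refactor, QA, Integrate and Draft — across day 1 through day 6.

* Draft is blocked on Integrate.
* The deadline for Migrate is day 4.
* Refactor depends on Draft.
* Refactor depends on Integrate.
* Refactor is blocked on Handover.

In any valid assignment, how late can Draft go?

day 5

Precedence pushes Draft to at least day 2; downstream work caps Draft at day 5.
Draft at day 5 is achievable: Handover=day 1, Draft=day 5, Integrate=day 1, Refactor=day 6, Migrate=day 1, QA=day 1.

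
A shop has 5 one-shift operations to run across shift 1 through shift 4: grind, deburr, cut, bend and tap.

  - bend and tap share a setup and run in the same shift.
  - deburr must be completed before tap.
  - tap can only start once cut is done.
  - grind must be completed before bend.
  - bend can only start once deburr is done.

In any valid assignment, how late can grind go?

Downstream work caps grind at shift 3.
grind at shift 3 is achievable: cut -> shift 1; tap -> shift 4; bend -> shift 4; deburr -> shift 1; grind -> shift 3.

shift 3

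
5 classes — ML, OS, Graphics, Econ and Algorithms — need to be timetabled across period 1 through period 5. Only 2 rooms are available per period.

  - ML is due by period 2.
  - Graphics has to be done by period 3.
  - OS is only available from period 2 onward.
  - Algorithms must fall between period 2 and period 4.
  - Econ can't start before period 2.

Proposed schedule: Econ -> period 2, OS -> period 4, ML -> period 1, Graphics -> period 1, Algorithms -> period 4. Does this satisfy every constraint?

Econ can't start before period 2 — holds.
ML is due by period 2 — holds.
Algorithms must fall between period 2 and period 4 — holds.
Graphics has to be done by period 3 — holds.
OS is only available from period 2 onward — holds.
Only 2 rooms are available per period — holds.

Yes, all constraints hold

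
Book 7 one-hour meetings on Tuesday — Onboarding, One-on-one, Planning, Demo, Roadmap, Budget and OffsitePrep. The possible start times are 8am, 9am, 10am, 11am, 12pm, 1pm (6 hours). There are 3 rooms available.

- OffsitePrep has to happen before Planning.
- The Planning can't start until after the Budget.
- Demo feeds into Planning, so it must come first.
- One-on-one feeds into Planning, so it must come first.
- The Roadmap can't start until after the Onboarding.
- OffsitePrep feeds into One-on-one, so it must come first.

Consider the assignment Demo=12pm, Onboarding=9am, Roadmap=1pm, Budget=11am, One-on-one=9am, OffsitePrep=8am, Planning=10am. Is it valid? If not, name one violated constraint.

No — it violates: Demo feeds into Planning, so it must come first

OffsitePrep has to happen before Planning — holds.
Demo feeds into Planning, so it must come first — violated.
One-on-one feeds into Planning, so it must come first — holds.
The Planning can't start until after the Budget — violated.
OffsitePrep feeds into One-on-one, so it must come first — holds.
The Roadmap can't start until after the Onboarding — holds.
There are 3 rooms available — holds.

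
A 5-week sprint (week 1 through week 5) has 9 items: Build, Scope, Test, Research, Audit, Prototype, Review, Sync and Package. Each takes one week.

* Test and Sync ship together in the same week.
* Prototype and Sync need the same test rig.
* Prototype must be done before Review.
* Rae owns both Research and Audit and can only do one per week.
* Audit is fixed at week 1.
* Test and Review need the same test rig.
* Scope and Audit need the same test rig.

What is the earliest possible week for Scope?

Scope at week 2 is achievable: Prototype -> week 1, Test -> week 3, Review -> week 2, Audit -> week 1, Sync -> week 3, Package -> week 1, Scope -> week 2, Research -> week 2, Build -> week 1.
Nothing earlier works — the conflict constraints rule out every week before week 2.

week 2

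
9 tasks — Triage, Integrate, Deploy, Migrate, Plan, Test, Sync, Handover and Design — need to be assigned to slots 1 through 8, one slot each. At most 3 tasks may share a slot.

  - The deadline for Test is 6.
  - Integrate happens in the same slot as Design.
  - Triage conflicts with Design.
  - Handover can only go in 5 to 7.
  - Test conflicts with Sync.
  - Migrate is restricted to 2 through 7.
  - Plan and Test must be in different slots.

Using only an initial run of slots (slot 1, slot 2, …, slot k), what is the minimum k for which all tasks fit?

With at most 3 per slot and 9 tasks, at least 3 slots are needed.
Handover can't be placed before 5, so the schedule must run through at least slot 5.
5 works (last occupied slot: 5): for example Design -> 2; Migrate -> 2; Handover -> 5; Plan -> 1; Deploy -> 1; Sync -> 4; Triage -> 1; Integrate -> 2; Test -> 3.

5 slots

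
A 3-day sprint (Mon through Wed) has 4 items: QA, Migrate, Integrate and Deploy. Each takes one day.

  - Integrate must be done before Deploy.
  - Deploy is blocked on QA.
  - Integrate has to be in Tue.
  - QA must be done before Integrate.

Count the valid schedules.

3

Enumerating: Integrate=Tue; Migrate=Mon; Deploy=Wed; QA=Mon | Migrate in Tue, Deploy in Wed, Integrate in Tue, QA in Mon | Deploy in Wed, Integrate in Tue, QA in Mon, Migrate in Wed.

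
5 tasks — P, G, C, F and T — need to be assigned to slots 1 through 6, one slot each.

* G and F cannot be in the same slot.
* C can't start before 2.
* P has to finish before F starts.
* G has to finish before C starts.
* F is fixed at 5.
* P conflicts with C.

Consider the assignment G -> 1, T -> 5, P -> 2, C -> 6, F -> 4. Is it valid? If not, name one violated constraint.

No — it violates: F is fixed at 5

P has to finish before F starts — holds.
G has to finish before C starts — holds.
F is fixed at 5 — violated.
G and F cannot be in the same slot — holds.
C can't start before 2 — holds.
P conflicts with C — holds.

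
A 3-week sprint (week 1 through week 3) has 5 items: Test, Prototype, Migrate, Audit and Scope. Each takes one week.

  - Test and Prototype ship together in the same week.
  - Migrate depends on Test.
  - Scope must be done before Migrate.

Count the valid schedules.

Splitting on Test: it can be week 1 (9), week 2 (6). Listing each branch's schedules as (Prototype, Migrate, Audit, Scope) by week number:
Test=week 1: (1,2,1,1) (1,2,2,1) (1,2,3,1) (1,3,1,1) (1,3,1,2) (1,3,2,1) (1,3,2,2) (1,3,3,1) (1,3,3,2) — 9.
Test=week 2: (2,3,1,1) (2,3,1,2) (2,3,2,1) (2,3,2,2) (2,3,3,1) (2,3,3,2) — 6.
Summing: 9 + 6 = 15.

15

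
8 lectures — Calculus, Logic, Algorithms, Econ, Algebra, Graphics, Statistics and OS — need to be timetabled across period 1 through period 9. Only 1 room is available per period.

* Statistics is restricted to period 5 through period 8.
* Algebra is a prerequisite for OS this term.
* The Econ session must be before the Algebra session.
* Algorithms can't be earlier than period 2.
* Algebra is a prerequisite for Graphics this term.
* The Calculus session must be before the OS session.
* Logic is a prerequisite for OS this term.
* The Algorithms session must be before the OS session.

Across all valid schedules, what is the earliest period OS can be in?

period 6

Precedence pushes OS to at least period 3.
OS at period 6 is achievable: Algorithms -> period 2, Algebra -> period 3, Econ -> period 1, Calculus -> period 4, Logic -> period 5, Statistics -> period 7, Graphics -> period 8, OS -> period 6.
Nothing earlier works — the capacity limit rule out every period before period 6.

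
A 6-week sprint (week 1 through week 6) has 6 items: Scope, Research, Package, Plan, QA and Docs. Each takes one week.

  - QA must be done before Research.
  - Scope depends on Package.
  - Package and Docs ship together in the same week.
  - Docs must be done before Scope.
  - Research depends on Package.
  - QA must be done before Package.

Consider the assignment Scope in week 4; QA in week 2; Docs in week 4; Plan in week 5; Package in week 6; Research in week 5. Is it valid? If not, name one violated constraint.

No. Scope depends on Package is not satisfied.

QA must be done before Package — holds.
Scope depends on Package — violated.
QA must be done before Research — holds.
Package and Docs ship together in the same week — violated.
Docs must be done before Scope — violated.
Research depends on Package — violated.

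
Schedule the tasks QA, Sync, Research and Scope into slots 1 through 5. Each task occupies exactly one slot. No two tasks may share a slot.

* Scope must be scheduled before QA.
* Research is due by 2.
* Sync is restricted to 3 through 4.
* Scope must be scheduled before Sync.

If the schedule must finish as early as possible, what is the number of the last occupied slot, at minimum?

The precedence chain requires at least 2 distinct slots.
With at most 1 per slot and 4 tasks, at least 4 slots are needed.
Sync can't be placed before 3, so the schedule must run through at least slot 3.
4 works (last occupied slot: 4): for example Research=1; QA=4; Sync=3; Scope=2.

4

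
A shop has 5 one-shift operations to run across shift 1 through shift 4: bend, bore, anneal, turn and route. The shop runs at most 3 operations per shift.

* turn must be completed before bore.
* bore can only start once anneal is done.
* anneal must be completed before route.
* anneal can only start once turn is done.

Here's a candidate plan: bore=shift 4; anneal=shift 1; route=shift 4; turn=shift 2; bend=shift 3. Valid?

turn must be completed before bore — holds.
anneal can only start once turn is done — violated.
The shop runs at most 3 operations per shift — holds.
anneal must be completed before route — holds.
bore can only start once anneal is done — holds.

Invalid. anneal can only start once turn is done.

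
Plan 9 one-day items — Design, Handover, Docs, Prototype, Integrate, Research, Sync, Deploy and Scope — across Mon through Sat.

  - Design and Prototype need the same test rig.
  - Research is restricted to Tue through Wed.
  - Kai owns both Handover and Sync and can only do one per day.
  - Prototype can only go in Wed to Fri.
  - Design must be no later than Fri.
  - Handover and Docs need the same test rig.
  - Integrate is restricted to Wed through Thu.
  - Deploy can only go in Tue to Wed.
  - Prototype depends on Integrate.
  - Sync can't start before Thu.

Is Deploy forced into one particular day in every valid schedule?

Deploy can be Tue (e.g. Research in Tue, Docs in Tue, Design in Mon, Scope in Mon, Prototype in Thu, Handover in Mon, Deploy in Tue, Sync in Thu, Integrate in Wed) or Wed (e.g. Prototype -> Thu, Scope -> Mon, Docs -> Tue, Sync -> Thu, Integrate -> Wed, Research -> Tue, Deploy -> Wed, Design -> Mon, Handover -> Mon).

No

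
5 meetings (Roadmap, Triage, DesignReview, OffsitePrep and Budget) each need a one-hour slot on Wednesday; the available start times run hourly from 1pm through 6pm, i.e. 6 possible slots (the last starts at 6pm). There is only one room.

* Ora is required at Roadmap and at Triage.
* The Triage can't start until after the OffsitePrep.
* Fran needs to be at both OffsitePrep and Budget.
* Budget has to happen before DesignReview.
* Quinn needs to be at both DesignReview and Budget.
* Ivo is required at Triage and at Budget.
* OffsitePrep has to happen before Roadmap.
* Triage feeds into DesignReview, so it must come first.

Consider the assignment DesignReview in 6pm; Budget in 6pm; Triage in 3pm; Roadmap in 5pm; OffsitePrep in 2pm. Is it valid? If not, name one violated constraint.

No. Quinn needs to be at both DesignReview and Budget is not satisfied.

OffsitePrep has to happen before Roadmap — holds.
Fran needs to be at both OffsitePrep and Budget — holds.
There is only one room — violated.
Budget has to happen before DesignReview — violated.
Ora is required at Roadmap and at Triage — holds.
The Triage can't start until after the OffsitePrep — holds.
Quinn needs to be at both DesignReview and Budget — violated.
Triage feeds into DesignReview, so it must come first — holds.
Ivo is required at Triage and at Budget — holds.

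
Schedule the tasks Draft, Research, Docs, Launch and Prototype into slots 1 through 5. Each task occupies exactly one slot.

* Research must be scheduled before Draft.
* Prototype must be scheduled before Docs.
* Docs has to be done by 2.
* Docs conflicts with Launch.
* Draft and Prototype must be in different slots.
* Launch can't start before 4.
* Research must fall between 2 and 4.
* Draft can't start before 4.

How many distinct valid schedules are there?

Splitting on Draft: it can be 4 (4), 5 (6). Listing each branch's schedules as (Research, Docs, Launch, Prototype):
Draft=4: (2,2,4,1) (2,2,5,1) (3,2,4,1) (3,2,5,1) — 4.
Draft=5: (2,2,4,1) (2,2,5,1) (3,2,4,1) (3,2,5,1) (4,2,4,1) (4,2,5,1) — 6.
Summing: 4 + 6 = 10.

10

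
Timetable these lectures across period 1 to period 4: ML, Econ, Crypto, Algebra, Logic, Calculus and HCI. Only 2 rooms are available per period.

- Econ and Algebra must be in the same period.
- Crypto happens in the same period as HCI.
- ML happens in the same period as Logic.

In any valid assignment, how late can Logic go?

Logic at period 4 is achievable: Econ=period 1, Calculus=period 3, HCI=period 2, Algebra=period 1, Logic=period 4, Crypto=period 2, ML=period 4.

period 4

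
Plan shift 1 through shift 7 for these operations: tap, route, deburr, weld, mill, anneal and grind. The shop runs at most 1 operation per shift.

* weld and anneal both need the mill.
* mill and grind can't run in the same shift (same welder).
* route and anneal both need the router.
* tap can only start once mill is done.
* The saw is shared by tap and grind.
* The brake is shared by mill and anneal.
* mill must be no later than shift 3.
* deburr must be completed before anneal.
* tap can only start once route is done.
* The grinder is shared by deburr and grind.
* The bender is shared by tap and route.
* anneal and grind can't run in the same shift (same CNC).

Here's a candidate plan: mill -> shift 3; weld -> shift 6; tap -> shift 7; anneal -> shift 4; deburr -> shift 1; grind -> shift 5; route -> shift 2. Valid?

Yes

mill must be no later than shift 3 — holds.
tap can only start once mill is done — holds.
weld and anneal both need the mill — holds.
deburr must be completed before anneal — holds.
The shop runs at most 1 operation per shift — holds.
The brake is shared by mill and anneal — holds.
The grinder is shared by deburr and grind — holds.
The saw is shared by tap and grind — holds.
mill and grind can't run in the same shift (same welder) — holds.
route and anneal both need the router — holds.
The bender is shared by tap and route — holds.
anneal and grind can't run in the same shift (same CNC) — holds.
tap can only start once route is done — holds.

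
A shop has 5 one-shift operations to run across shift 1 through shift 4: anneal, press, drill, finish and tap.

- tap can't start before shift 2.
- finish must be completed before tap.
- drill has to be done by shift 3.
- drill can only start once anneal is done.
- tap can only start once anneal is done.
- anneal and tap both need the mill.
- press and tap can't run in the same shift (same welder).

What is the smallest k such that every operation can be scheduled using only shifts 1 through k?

The precedence chain requires at least 2 distinct shifts.
2 works (last occupied shift: shift 2): for example anneal -> shift 1, tap -> shift 2, drill -> shift 2, finish -> shift 1, press -> shift 1.

2 shifts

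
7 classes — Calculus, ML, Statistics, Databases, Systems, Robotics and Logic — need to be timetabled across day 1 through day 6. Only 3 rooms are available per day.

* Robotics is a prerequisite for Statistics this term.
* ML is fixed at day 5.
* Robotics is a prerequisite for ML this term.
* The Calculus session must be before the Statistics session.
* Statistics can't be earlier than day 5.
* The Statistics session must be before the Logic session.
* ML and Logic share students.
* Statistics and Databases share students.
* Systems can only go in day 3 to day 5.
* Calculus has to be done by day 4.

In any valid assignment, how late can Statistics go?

Statistics is available from day 5; downstream work caps Statistics at day 5.
Statistics at day 5 is achievable: Databases -> day 1, Logic -> day 6, Statistics -> day 5, ML -> day 5, Robotics -> day 1, Systems -> day 3, Calculus -> day 1.

day 5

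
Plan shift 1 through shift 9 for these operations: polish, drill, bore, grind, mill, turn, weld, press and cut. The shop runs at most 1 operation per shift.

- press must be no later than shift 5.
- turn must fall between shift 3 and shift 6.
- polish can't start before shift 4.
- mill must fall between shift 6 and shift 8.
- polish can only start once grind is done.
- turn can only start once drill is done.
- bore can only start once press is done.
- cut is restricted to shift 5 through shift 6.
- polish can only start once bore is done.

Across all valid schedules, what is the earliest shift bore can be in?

Precedence pushes bore to at least shift 2; downstream work caps bore at shift 8.
bore at shift 2 is achievable: bore=shift 2, press=shift 1, drill=shift 3, weld=shift 9, cut=shift 5, grind=shift 7, turn=shift 4, polish=shift 8, mill=shift 6.

shift 2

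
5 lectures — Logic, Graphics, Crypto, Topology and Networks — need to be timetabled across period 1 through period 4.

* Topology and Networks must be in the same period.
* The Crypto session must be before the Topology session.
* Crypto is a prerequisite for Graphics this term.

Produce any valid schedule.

Crypto in period 1, Logic in period 1, Topology in period 2, Graphics in period 2, Networks in period 2

Checking: Crypto(period 1) before Topology(period 2); Crypto(period 1) before Graphics(period 2); Topology = Networks = period 2.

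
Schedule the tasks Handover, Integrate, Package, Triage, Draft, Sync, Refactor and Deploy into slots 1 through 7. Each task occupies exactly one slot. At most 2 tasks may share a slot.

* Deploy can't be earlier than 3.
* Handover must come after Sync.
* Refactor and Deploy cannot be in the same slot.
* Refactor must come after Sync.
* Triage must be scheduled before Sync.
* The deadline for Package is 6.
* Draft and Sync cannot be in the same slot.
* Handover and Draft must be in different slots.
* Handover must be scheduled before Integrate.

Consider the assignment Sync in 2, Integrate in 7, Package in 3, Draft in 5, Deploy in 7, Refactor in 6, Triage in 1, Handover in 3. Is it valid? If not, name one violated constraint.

Refactor must come after Sync — holds.
Draft and Sync cannot be in the same slot — holds.
At most 2 tasks may share a slot — holds.
Handover must come after Sync — holds.
Refactor and Deploy cannot be in the same slot — holds.
Triage must be scheduled before Sync — holds.
The deadline for Package is 6 — holds.
Deploy can't be earlier than 3 — holds.
Handover and Draft must be in different slots — holds.
Handover must be scheduled before Integrate — holds.

Yes, all constraints hold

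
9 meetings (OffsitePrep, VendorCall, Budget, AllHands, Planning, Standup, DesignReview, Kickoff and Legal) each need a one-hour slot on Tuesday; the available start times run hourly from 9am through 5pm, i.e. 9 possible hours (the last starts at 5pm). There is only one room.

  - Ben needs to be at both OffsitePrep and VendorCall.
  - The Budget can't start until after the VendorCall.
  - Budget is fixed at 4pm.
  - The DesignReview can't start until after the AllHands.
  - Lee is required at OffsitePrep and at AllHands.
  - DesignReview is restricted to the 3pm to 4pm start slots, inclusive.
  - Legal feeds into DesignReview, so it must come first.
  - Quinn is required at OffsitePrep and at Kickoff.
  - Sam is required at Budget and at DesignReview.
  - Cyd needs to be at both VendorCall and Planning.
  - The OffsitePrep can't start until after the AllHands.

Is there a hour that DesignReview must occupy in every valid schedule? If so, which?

3pm

DesignReview's window is 3pm–4pm.
Budget is fixed at 4pm, and DesignReview can't share a hour with Budget.
So DesignReview must be 3pm.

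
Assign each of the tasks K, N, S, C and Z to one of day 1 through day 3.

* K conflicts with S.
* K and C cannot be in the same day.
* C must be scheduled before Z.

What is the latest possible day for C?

Downstream work caps C at day 2.
C at day 2 is achievable: S in day 2; Z in day 3; C in day 2; K in day 1; N in day 1.

day 2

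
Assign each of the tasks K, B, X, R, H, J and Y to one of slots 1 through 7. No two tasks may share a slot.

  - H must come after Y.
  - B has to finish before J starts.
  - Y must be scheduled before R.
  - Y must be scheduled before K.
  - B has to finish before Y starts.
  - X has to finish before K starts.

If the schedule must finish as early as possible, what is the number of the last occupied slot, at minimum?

7

The precedence chain requires at least 3 distinct slots.
With at most 1 per slot and 7 tasks, at least 7 slots are needed.
7 works (last occupied slot: 7): for example B in 1; R in 5; X in 3; K in 4; J in 7; H in 6; Y in 2.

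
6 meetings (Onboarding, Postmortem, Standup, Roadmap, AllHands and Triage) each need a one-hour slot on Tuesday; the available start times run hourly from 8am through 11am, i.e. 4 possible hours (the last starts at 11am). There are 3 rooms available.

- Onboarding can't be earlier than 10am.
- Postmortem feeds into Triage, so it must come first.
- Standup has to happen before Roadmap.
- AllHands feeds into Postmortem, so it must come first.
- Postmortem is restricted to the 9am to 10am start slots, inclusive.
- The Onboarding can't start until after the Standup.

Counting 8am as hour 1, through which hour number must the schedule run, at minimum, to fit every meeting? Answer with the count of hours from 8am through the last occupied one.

3

The precedence chain requires at least 3 distinct hours.
With at most 3 per hour and 6 meetings, at least 2 hours are needed.
3 works (last occupied hour: 10am): for example Postmortem in 9am; Onboarding in 10am; Triage in 10am; Roadmap in 9am; Standup in 8am; AllHands in 8am.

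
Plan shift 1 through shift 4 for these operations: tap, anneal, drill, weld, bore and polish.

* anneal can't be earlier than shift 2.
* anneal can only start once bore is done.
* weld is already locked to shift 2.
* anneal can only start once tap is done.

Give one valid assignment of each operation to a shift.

polish in shift 1, tap in shift 1, weld in shift 2, bore in shift 1, anneal in shift 2, drill in shift 1

Checking: tap(shift 1) before anneal(shift 2); bore(shift 1) before anneal(shift 2); weld=shift 2 in [shift 2,shift 2]; anneal=shift 2 in [shift 2,shift 4].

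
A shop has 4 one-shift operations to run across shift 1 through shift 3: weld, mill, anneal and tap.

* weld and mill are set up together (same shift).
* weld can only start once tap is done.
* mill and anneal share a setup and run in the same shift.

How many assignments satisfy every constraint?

Enumerating: anneal=shift 2; mill=shift 2; tap=shift 1; weld=shift 2 | mill=shift 3, tap=shift 1, weld=shift 3, anneal=shift 3 | mill=shift 3, anneal=shift 3, tap=shift 2, weld=shift 3.

3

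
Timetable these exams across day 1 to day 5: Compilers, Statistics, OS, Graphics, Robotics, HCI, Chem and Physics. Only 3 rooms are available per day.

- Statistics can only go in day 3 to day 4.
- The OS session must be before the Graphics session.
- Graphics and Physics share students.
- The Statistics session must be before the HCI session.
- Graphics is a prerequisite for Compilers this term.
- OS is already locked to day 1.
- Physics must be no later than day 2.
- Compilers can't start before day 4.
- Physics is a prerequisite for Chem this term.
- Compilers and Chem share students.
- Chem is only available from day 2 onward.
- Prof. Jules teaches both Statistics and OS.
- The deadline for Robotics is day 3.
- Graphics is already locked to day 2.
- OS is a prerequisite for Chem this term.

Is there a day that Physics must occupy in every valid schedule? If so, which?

Physics's window is day 1–day 2.
Graphics is fixed at day 2, and Physics can't share a day with Graphics.
So Physics must be day 1.

day 1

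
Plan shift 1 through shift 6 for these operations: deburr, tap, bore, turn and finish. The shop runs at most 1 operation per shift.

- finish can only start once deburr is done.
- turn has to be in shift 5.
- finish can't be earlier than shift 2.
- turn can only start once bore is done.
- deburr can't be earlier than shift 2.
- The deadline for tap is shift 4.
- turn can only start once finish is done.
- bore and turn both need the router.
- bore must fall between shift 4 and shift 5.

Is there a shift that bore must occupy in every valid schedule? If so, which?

bore's window is shift 4–shift 5.
turn is fixed at shift 5, and bore can't share a shift with turn.
So bore must be shift 4.

shift 4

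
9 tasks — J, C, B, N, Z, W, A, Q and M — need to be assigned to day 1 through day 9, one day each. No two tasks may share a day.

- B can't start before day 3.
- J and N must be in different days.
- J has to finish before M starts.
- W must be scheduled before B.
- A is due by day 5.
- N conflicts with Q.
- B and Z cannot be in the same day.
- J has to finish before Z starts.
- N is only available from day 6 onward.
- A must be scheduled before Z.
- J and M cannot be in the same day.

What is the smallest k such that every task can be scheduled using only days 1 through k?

The precedence chain requires at least 2 distinct days.
With at most 1 per day and 9 tasks, at least 9 days are needed.
N can't be placed before day 6, so the schedule must run through at least day 6.
9 works (last occupied day: day 9): for example W -> day 2; M -> day 7; J -> day 4; A -> day 1; C -> day 8; N -> day 6; Q -> day 9; Z -> day 5; B -> day 3.

9 days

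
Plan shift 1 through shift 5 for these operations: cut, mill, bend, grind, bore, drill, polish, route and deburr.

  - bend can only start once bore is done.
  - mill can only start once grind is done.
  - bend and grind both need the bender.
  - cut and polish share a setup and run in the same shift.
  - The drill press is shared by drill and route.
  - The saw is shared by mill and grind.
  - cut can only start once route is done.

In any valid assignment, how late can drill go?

shift 5

drill at shift 5 is achievable: drill -> shift 5, deburr -> shift 1, bore -> shift 1, route -> shift 1, polish -> shift 2, bend -> shift 2, cut -> shift 2, grind -> shift 1, mill -> shift 2.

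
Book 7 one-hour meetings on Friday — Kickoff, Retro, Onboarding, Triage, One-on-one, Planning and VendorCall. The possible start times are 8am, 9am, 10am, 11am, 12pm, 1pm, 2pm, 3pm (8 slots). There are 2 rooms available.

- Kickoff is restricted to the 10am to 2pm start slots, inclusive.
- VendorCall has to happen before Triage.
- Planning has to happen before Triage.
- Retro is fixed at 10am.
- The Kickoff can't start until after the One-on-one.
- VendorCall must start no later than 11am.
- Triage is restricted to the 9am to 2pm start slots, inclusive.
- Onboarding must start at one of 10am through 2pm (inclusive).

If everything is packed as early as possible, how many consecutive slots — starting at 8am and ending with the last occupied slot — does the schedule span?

4 slots

The precedence chain requires at least 2 distinct slots.
With at most 2 per slot and 7 meetings, at least 4 slots are needed.
Kickoff can't be placed before 10am — that is slot 3 counting from 8am — so the schedule must run through at least 3 slots.
4 works (last occupied slot: 11am): for example VendorCall -> 8am; Onboarding -> 11am; Retro -> 10am; Planning -> 8am; Kickoff -> 10am; Triage -> 9am; One-on-one -> 9am.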